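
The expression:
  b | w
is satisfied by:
  {b: True, w: True}
  {b: True, w: False}
  {w: True, b: False}


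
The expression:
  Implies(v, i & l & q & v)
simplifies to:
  ~v | (i & l & q)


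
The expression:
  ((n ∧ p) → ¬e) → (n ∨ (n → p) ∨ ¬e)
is always true.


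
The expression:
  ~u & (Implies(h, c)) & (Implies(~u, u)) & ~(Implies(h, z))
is never true.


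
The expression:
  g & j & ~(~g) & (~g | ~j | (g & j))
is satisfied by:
  {j: True, g: True}


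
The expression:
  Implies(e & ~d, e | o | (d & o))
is always true.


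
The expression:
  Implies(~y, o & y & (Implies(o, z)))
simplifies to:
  y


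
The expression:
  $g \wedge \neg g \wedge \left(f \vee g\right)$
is never true.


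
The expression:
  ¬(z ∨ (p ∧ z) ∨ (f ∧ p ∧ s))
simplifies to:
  ¬z ∧ (¬f ∨ ¬p ∨ ¬s)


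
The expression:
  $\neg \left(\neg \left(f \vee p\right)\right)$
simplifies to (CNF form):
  $f \vee p$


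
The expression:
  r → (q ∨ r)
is always true.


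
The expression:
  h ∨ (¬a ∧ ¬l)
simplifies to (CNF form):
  (h ∨ ¬a) ∧ (h ∨ ¬l)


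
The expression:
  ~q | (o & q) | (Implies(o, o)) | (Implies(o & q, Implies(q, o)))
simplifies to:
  True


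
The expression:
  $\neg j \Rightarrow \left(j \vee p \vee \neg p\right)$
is always true.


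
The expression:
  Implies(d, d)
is always true.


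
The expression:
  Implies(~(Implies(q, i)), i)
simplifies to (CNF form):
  i | ~q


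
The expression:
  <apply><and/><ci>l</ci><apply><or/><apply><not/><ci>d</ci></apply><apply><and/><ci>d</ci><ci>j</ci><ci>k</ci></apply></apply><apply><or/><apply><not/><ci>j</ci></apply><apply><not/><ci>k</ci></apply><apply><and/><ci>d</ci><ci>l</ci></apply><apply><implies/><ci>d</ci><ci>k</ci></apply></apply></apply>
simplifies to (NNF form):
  <apply><and/><ci>l</ci><apply><or/><ci>j</ci><apply><not/><ci>d</ci></apply></apply><apply><or/><ci>k</ci><apply><not/><ci>d</ci></apply></apply></apply>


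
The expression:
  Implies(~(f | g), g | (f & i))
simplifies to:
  f | g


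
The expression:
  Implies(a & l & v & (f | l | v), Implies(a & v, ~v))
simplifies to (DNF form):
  ~a | ~l | ~v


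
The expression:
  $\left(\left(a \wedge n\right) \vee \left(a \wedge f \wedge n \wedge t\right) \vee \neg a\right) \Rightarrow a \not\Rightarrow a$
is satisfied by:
  {a: True, n: False}


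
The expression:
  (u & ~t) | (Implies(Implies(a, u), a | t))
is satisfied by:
  {a: True, t: True, u: True}
  {a: True, t: True, u: False}
  {a: True, u: True, t: False}
  {a: True, u: False, t: False}
  {t: True, u: True, a: False}
  {t: True, u: False, a: False}
  {u: True, t: False, a: False}


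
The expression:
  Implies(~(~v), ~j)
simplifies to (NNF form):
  ~j | ~v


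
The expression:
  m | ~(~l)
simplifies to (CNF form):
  l | m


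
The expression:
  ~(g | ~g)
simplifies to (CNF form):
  False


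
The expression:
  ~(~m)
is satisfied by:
  {m: True}


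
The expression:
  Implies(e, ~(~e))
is always true.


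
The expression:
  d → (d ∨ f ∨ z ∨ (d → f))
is always true.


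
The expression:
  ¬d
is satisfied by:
  {d: False}


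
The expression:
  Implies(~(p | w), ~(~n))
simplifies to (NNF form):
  n | p | w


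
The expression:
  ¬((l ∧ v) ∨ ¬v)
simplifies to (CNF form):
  v ∧ ¬l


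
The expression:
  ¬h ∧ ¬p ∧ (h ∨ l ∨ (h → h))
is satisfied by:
  {p: False, h: False}


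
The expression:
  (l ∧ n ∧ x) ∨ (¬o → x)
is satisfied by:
  {x: True, o: True}
  {x: True, o: False}
  {o: True, x: False}


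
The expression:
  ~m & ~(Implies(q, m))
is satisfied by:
  {q: True, m: False}


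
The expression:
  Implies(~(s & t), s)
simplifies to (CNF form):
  s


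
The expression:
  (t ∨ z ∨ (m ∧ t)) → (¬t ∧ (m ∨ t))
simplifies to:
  ¬t ∧ (m ∨ ¬z)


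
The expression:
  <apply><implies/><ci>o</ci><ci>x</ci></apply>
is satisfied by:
  {x: True, o: False}
  {o: False, x: False}
  {o: True, x: True}


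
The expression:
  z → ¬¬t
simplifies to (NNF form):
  t ∨ ¬z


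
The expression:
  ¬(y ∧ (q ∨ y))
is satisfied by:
  {y: False}


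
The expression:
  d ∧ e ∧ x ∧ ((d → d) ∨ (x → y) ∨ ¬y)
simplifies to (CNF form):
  d ∧ e ∧ x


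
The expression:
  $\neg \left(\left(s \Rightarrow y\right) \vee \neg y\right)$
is never true.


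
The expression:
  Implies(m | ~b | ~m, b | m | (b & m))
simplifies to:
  b | m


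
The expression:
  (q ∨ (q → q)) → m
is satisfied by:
  {m: True}


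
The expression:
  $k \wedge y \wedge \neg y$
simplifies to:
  $\text{False}$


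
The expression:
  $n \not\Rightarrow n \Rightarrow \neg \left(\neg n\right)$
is always true.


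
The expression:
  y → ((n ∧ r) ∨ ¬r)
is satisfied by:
  {n: True, y: False, r: False}
  {y: False, r: False, n: False}
  {r: True, n: True, y: False}
  {r: True, y: False, n: False}
  {n: True, y: True, r: False}
  {y: True, n: False, r: False}
  {r: True, y: True, n: True}


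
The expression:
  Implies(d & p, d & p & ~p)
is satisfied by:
  {p: False, d: False}
  {d: True, p: False}
  {p: True, d: False}


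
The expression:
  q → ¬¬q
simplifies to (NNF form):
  True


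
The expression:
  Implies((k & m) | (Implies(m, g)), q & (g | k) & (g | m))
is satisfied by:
  {q: True, m: True, k: False, g: False}
  {q: True, g: True, m: True, k: False}
  {q: True, g: True, m: False, k: False}
  {q: True, k: True, m: True, g: False}
  {q: True, k: True, g: True, m: True}
  {q: True, k: True, g: True, m: False}
  {m: True, q: False, k: False, g: False}


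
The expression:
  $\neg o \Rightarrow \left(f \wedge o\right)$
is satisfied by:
  {o: True}


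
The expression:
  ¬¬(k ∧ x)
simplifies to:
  k ∧ x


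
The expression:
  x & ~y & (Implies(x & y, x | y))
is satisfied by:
  {x: True, y: False}


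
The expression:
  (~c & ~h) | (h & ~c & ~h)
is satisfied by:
  {h: False, c: False}


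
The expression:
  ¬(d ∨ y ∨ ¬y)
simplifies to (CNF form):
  False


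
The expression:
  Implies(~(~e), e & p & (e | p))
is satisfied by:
  {p: True, e: False}
  {e: False, p: False}
  {e: True, p: True}


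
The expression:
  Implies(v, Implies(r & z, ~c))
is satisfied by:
  {v: False, z: False, c: False, r: False}
  {r: True, v: False, z: False, c: False}
  {c: True, v: False, z: False, r: False}
  {r: True, c: True, v: False, z: False}
  {z: True, r: False, v: False, c: False}
  {r: True, z: True, v: False, c: False}
  {c: True, z: True, r: False, v: False}
  {r: True, c: True, z: True, v: False}
  {v: True, c: False, z: False, r: False}
  {r: True, v: True, c: False, z: False}
  {c: True, v: True, r: False, z: False}
  {r: True, c: True, v: True, z: False}
  {z: True, v: True, c: False, r: False}
  {r: True, z: True, v: True, c: False}
  {c: True, z: True, v: True, r: False}


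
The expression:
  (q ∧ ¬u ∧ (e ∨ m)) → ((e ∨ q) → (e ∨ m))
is always true.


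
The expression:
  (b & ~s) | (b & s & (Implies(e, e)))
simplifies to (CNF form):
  b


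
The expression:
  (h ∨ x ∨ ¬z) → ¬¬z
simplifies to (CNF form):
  z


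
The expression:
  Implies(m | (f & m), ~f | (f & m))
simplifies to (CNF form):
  True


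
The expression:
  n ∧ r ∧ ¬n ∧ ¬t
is never true.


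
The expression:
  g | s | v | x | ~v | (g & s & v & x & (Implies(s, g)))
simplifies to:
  True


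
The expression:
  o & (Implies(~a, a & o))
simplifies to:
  a & o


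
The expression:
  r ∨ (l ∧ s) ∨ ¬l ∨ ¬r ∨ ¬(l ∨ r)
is always true.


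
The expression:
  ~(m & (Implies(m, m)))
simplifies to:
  ~m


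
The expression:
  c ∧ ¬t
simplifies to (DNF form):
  c ∧ ¬t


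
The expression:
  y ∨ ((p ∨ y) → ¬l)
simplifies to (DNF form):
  y ∨ ¬l ∨ ¬p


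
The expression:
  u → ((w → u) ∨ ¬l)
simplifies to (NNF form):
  True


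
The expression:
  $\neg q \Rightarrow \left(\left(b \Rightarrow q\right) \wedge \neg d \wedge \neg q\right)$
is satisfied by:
  {q: True, b: False, d: False}
  {d: True, q: True, b: False}
  {q: True, b: True, d: False}
  {d: True, q: True, b: True}
  {d: False, b: False, q: False}


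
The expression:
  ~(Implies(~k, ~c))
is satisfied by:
  {c: True, k: False}


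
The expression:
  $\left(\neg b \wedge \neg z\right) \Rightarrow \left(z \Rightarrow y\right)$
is always true.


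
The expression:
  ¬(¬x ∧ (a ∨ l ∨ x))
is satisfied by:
  {x: True, l: False, a: False}
  {x: True, a: True, l: False}
  {x: True, l: True, a: False}
  {x: True, a: True, l: True}
  {a: False, l: False, x: False}


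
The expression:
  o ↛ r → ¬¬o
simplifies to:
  True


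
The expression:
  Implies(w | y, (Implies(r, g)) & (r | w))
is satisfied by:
  {g: True, w: False, y: False, r: False}
  {r: False, w: False, g: False, y: False}
  {r: True, g: True, w: False, y: False}
  {r: True, w: False, g: False, y: False}
  {r: True, y: True, g: True, w: False}
  {g: True, w: True, y: False, r: False}
  {w: True, y: False, g: False, r: False}
  {r: True, w: True, g: True, y: False}
  {g: True, w: True, y: True, r: False}
  {w: True, y: True, r: False, g: False}
  {r: True, w: True, y: True, g: True}


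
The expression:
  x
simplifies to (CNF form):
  x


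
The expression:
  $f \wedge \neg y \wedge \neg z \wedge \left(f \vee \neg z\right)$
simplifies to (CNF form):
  $f \wedge \neg y \wedge \neg z$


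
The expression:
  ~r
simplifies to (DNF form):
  ~r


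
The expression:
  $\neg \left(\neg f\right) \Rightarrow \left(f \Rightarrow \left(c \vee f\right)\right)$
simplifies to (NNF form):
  $\text{True}$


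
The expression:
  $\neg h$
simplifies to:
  $\neg h$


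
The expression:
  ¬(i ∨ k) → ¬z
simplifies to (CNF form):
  i ∨ k ∨ ¬z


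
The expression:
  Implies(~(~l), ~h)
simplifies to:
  ~h | ~l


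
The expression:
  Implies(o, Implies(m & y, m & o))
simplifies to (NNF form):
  True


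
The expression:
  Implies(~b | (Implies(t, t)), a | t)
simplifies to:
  a | t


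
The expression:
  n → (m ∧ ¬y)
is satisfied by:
  {m: True, y: False, n: False}
  {y: False, n: False, m: False}
  {m: True, y: True, n: False}
  {y: True, m: False, n: False}
  {n: True, m: True, y: False}


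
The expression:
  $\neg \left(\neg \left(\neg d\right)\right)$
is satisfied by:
  {d: False}


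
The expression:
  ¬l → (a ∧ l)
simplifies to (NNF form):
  l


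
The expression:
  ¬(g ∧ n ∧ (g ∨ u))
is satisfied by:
  {g: False, n: False}
  {n: True, g: False}
  {g: True, n: False}


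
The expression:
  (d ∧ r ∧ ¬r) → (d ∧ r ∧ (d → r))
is always true.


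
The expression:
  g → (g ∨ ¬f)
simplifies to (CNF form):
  True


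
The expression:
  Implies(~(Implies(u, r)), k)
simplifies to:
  k | r | ~u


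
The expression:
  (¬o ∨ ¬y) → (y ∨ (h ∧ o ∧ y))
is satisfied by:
  {y: True}


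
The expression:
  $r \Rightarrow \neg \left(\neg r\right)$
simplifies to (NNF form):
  $\text{True}$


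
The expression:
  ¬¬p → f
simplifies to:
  f ∨ ¬p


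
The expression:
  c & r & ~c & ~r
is never true.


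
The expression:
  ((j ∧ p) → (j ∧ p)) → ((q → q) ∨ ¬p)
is always true.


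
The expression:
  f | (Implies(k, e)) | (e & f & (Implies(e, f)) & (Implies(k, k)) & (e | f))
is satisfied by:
  {e: True, f: True, k: False}
  {e: True, f: False, k: False}
  {f: True, e: False, k: False}
  {e: False, f: False, k: False}
  {e: True, k: True, f: True}
  {e: True, k: True, f: False}
  {k: True, f: True, e: False}


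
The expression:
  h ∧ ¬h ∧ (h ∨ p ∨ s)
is never true.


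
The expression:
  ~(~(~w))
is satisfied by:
  {w: False}


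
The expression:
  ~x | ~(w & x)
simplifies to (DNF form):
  ~w | ~x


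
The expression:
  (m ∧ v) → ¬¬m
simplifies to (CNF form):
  True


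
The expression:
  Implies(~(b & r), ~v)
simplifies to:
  ~v | (b & r)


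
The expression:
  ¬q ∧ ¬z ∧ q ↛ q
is never true.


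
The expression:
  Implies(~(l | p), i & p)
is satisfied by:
  {l: True, p: True}
  {l: True, p: False}
  {p: True, l: False}


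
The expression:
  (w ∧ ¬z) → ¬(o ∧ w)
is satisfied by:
  {z: True, w: False, o: False}
  {w: False, o: False, z: False}
  {z: True, o: True, w: False}
  {o: True, w: False, z: False}
  {z: True, w: True, o: False}
  {w: True, z: False, o: False}
  {z: True, o: True, w: True}


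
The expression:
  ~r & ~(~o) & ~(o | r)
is never true.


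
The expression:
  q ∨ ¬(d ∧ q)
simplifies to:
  True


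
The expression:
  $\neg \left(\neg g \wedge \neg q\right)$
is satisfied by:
  {q: True, g: True}
  {q: True, g: False}
  {g: True, q: False}


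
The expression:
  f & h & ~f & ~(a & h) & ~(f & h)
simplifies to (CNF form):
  False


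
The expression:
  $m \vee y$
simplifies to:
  $m \vee y$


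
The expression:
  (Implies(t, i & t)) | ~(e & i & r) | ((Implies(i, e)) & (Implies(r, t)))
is always true.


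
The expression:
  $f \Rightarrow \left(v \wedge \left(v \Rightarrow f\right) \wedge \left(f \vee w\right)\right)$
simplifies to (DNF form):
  $v \vee \neg f$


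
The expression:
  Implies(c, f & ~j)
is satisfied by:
  {f: True, c: False, j: False}
  {f: False, c: False, j: False}
  {j: True, f: True, c: False}
  {j: True, f: False, c: False}
  {c: True, f: True, j: False}


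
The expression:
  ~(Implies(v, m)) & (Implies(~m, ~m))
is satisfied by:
  {v: True, m: False}


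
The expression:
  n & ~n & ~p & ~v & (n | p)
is never true.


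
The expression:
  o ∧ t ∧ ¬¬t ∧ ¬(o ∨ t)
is never true.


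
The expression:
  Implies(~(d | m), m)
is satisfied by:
  {d: True, m: True}
  {d: True, m: False}
  {m: True, d: False}


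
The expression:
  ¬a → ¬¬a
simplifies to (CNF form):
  a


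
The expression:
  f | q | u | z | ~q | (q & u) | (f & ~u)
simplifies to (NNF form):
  True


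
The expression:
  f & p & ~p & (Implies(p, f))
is never true.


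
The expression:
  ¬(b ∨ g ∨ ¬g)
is never true.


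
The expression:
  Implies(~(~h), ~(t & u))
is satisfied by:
  {h: False, u: False, t: False}
  {t: True, h: False, u: False}
  {u: True, h: False, t: False}
  {t: True, u: True, h: False}
  {h: True, t: False, u: False}
  {t: True, h: True, u: False}
  {u: True, h: True, t: False}


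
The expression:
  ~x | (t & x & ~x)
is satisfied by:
  {x: False}


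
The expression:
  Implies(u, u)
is always true.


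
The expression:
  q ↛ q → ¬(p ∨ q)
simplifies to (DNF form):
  True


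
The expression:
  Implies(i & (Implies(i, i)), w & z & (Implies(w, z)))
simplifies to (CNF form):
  (w | ~i) & (z | ~i)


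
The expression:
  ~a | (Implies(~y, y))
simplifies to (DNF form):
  y | ~a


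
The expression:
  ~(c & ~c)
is always true.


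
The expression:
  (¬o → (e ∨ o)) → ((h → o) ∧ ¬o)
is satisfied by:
  {o: False, h: False, e: False}
  {e: True, o: False, h: False}
  {h: True, o: False, e: False}


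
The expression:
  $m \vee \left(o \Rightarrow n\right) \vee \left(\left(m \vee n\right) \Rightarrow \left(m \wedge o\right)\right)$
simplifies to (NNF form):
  $\text{True}$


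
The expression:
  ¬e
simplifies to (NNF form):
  ¬e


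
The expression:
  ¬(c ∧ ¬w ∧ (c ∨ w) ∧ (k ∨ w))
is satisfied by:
  {w: True, k: False, c: False}
  {k: False, c: False, w: False}
  {w: True, c: True, k: False}
  {c: True, k: False, w: False}
  {w: True, k: True, c: False}
  {k: True, w: False, c: False}
  {w: True, c: True, k: True}


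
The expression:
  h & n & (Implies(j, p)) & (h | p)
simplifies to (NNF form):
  h & n & (p | ~j)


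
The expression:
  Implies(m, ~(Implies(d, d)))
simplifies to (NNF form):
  ~m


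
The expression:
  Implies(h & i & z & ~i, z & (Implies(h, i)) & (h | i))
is always true.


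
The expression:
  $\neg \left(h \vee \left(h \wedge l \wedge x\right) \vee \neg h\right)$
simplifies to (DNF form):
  $\text{False}$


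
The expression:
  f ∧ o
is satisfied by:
  {f: True, o: True}


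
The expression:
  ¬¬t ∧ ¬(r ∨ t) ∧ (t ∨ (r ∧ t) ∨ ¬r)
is never true.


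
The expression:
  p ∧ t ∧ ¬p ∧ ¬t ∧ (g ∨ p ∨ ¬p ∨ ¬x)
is never true.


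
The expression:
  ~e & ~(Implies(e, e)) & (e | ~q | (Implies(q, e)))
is never true.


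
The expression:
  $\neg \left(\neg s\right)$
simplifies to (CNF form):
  $s$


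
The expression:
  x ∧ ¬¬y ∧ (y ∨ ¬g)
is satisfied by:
  {x: True, y: True}


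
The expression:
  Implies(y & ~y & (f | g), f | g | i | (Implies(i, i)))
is always true.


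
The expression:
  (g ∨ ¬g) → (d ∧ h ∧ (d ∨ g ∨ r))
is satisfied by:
  {h: True, d: True}


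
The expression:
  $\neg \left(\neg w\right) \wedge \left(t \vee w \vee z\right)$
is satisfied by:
  {w: True}


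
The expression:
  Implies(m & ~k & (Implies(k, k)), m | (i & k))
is always true.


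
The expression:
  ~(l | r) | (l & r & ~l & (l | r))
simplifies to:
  ~l & ~r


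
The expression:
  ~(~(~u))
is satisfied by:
  {u: False}


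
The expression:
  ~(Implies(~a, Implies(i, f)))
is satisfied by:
  {i: True, f: False, a: False}


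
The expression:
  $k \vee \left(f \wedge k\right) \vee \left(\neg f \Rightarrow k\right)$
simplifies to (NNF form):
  $f \vee k$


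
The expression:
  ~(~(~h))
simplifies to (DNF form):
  ~h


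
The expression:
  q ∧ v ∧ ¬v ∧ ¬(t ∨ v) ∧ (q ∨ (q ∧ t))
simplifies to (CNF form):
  False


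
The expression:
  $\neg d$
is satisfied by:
  {d: False}


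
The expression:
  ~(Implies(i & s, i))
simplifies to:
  False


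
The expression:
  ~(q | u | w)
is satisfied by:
  {q: False, u: False, w: False}


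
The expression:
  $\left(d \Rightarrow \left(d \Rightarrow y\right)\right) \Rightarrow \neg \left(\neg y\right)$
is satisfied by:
  {y: True, d: True}
  {y: True, d: False}
  {d: True, y: False}


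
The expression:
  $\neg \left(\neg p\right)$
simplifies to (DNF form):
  $p$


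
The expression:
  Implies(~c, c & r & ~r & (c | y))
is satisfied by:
  {c: True}


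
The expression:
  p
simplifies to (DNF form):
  p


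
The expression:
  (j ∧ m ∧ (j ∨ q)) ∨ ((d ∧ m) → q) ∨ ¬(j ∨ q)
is always true.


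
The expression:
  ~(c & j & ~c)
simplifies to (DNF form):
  True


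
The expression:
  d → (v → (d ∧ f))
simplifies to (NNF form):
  f ∨ ¬d ∨ ¬v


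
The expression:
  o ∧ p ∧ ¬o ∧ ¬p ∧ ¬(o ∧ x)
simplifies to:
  False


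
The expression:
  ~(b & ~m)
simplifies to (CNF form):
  m | ~b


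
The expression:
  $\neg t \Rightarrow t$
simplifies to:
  $t$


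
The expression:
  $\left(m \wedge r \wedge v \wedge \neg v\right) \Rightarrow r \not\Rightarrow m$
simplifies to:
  $\text{True}$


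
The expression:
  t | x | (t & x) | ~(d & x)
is always true.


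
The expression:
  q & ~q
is never true.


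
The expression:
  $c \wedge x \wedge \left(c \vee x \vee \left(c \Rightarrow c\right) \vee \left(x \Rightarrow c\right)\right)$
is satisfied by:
  {c: True, x: True}


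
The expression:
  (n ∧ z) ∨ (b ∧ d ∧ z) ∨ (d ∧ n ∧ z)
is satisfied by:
  {z: True, n: True, b: True, d: True}
  {z: True, n: True, b: True, d: False}
  {z: True, n: True, d: True, b: False}
  {z: True, n: True, d: False, b: False}
  {z: True, b: True, d: True, n: False}


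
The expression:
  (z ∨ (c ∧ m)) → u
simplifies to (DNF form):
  u ∨ (¬c ∧ ¬z) ∨ (¬m ∧ ¬z)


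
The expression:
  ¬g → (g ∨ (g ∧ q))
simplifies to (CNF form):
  g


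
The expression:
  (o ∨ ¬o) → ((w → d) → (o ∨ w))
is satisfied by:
  {o: True, w: True}
  {o: True, w: False}
  {w: True, o: False}


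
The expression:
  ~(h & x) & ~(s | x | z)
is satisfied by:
  {x: False, z: False, s: False}


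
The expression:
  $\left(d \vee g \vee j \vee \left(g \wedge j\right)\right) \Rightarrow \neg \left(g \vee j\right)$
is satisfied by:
  {g: False, j: False}


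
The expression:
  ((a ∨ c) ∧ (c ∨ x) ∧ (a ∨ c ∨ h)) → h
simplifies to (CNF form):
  (h ∨ ¬c) ∧ (h ∨ ¬a ∨ ¬c) ∧ (h ∨ ¬a ∨ ¬x) ∧ (h ∨ ¬c ∨ ¬x)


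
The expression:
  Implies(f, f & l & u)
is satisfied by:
  {l: True, u: True, f: False}
  {l: True, u: False, f: False}
  {u: True, l: False, f: False}
  {l: False, u: False, f: False}
  {f: True, l: True, u: True}


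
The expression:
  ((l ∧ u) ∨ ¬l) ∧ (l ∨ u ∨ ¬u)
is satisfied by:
  {u: True, l: False}
  {l: False, u: False}
  {l: True, u: True}


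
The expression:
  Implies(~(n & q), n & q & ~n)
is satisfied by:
  {q: True, n: True}


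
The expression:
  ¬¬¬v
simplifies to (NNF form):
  ¬v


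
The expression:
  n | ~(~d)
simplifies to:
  d | n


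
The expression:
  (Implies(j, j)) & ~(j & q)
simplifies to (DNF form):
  ~j | ~q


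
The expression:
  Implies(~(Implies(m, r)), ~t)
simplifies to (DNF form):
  r | ~m | ~t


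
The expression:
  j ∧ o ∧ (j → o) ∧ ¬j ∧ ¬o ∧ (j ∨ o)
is never true.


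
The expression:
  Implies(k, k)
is always true.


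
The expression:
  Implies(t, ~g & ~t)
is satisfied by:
  {t: False}


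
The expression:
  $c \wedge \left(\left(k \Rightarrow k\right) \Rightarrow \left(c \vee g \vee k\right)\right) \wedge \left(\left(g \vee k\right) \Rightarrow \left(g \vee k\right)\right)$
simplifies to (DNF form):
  $c$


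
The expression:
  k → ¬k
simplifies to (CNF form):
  ¬k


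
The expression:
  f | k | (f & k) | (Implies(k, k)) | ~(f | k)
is always true.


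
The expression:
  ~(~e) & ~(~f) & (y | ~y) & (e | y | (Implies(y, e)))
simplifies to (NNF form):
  e & f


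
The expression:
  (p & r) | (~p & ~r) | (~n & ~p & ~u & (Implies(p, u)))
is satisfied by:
  {u: False, n: False, p: False, r: False}
  {n: True, r: False, u: False, p: False}
  {u: True, r: False, n: False, p: False}
  {n: True, u: True, r: False, p: False}
  {r: True, u: False, n: False, p: False}
  {p: True, r: True, u: False, n: False}
  {p: True, n: True, r: True, u: False}
  {p: True, r: True, u: True, n: False}
  {p: True, n: True, r: True, u: True}


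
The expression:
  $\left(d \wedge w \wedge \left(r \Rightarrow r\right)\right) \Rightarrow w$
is always true.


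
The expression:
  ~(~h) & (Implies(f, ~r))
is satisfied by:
  {h: True, r: False, f: False}
  {h: True, f: True, r: False}
  {h: True, r: True, f: False}


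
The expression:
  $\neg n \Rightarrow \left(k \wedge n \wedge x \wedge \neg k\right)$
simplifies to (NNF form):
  $n$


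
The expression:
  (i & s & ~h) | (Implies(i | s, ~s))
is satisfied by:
  {i: True, s: False, h: False}
  {i: False, s: False, h: False}
  {h: True, i: True, s: False}
  {h: True, i: False, s: False}
  {s: True, i: True, h: False}


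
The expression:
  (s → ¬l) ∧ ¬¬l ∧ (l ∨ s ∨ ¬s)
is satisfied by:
  {l: True, s: False}


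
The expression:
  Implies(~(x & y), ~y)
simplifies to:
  x | ~y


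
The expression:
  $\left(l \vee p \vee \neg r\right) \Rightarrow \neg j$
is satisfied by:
  {r: True, l: False, j: False, p: False}
  {p: False, l: False, r: False, j: False}
  {p: True, r: True, l: False, j: False}
  {p: True, l: False, r: False, j: False}
  {r: True, l: True, p: False, j: False}
  {l: True, p: False, r: False, j: False}
  {p: True, l: True, r: True, j: False}
  {p: True, l: True, r: False, j: False}
  {j: True, r: True, p: False, l: False}


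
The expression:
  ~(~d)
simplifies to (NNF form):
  d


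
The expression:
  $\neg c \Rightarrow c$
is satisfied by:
  {c: True}


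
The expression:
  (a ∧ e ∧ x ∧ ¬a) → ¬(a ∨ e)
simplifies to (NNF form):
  True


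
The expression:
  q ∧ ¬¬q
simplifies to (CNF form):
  q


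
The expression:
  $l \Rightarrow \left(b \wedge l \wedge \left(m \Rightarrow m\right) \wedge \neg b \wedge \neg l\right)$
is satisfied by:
  {l: False}


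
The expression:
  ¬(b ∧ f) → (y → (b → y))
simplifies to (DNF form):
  True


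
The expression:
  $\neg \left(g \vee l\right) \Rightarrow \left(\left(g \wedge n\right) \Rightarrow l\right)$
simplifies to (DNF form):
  $\text{True}$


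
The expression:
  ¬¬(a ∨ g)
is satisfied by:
  {a: True, g: True}
  {a: True, g: False}
  {g: True, a: False}


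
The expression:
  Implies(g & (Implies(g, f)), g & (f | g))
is always true.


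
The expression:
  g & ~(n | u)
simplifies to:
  g & ~n & ~u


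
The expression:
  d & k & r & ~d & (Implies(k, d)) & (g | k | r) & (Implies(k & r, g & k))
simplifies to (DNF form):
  False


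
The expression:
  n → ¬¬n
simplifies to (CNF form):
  True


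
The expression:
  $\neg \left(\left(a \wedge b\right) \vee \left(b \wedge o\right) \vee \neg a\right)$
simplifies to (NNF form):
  $a \wedge \neg b$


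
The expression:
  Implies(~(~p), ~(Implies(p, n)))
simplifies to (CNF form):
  ~n | ~p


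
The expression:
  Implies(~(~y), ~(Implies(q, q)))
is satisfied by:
  {y: False}


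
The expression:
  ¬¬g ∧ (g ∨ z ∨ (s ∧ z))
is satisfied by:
  {g: True}


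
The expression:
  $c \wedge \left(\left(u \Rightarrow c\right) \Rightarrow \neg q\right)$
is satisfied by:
  {c: True, q: False}


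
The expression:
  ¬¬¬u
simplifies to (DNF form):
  ¬u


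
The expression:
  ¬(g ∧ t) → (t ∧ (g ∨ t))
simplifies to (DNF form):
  t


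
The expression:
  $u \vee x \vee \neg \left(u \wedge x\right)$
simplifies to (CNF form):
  $\text{True}$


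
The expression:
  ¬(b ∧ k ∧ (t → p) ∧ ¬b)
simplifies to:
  True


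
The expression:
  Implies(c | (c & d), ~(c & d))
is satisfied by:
  {c: False, d: False}
  {d: True, c: False}
  {c: True, d: False}


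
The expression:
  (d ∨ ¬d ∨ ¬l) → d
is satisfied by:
  {d: True}


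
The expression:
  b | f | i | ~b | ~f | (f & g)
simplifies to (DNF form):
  True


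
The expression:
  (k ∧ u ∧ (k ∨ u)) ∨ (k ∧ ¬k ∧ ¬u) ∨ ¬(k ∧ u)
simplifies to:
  True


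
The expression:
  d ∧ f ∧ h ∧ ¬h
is never true.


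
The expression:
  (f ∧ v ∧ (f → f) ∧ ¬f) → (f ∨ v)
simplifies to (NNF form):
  True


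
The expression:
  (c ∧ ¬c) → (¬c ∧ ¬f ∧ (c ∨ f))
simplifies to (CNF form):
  True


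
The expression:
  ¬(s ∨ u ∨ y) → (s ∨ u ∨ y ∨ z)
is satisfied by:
  {y: True, z: True, u: True, s: True}
  {y: True, z: True, u: True, s: False}
  {y: True, z: True, s: True, u: False}
  {y: True, z: True, s: False, u: False}
  {y: True, u: True, s: True, z: False}
  {y: True, u: True, s: False, z: False}
  {y: True, u: False, s: True, z: False}
  {y: True, u: False, s: False, z: False}
  {z: True, u: True, s: True, y: False}
  {z: True, u: True, s: False, y: False}
  {z: True, s: True, u: False, y: False}
  {z: True, s: False, u: False, y: False}
  {u: True, s: True, z: False, y: False}
  {u: True, z: False, s: False, y: False}
  {s: True, z: False, u: False, y: False}


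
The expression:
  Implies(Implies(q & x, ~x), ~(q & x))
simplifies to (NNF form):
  True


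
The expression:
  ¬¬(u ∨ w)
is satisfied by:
  {u: True, w: True}
  {u: True, w: False}
  {w: True, u: False}


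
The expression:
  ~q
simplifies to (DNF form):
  ~q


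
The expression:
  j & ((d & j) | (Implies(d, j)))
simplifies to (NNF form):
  j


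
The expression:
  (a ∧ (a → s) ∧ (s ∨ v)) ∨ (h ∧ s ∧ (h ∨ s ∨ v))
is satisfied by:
  {s: True, a: True, h: True}
  {s: True, a: True, h: False}
  {s: True, h: True, a: False}


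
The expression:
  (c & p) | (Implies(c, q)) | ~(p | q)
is always true.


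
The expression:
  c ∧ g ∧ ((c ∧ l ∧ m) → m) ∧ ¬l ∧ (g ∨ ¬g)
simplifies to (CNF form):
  c ∧ g ∧ ¬l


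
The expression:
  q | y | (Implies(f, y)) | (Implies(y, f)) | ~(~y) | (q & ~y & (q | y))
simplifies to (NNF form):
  True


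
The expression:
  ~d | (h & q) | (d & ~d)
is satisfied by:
  {h: True, q: True, d: False}
  {h: True, q: False, d: False}
  {q: True, h: False, d: False}
  {h: False, q: False, d: False}
  {d: True, h: True, q: True}


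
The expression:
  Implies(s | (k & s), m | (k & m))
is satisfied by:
  {m: True, s: False}
  {s: False, m: False}
  {s: True, m: True}


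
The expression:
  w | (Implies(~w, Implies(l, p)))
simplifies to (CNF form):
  p | w | ~l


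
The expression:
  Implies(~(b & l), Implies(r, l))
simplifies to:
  l | ~r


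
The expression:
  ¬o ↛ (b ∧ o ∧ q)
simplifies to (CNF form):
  ¬o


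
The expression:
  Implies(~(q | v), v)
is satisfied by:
  {q: True, v: True}
  {q: True, v: False}
  {v: True, q: False}


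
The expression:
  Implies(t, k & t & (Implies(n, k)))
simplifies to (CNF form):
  k | ~t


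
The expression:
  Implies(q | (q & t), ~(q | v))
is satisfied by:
  {q: False}


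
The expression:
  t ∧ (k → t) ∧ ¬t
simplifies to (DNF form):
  False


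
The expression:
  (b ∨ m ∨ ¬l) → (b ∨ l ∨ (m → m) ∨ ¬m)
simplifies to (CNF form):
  True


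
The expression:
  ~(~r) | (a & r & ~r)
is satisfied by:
  {r: True}


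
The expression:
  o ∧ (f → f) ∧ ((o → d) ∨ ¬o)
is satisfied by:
  {d: True, o: True}


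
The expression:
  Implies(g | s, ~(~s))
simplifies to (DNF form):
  s | ~g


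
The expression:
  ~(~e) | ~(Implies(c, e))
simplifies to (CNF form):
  c | e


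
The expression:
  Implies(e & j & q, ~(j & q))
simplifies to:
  ~e | ~j | ~q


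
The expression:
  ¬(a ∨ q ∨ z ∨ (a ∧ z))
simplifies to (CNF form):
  ¬a ∧ ¬q ∧ ¬z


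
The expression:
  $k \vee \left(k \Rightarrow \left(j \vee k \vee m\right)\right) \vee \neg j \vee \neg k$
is always true.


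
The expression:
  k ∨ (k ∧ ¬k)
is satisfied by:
  {k: True}


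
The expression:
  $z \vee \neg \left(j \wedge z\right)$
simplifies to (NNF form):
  $\text{True}$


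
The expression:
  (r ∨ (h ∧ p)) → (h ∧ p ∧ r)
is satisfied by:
  {p: False, r: False, h: False}
  {h: True, p: False, r: False}
  {p: True, h: False, r: False}
  {r: True, h: True, p: True}


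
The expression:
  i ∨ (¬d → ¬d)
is always true.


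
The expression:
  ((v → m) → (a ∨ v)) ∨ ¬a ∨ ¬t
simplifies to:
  True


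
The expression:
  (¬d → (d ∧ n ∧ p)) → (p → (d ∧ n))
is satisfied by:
  {n: True, p: False, d: False}
  {p: False, d: False, n: False}
  {n: True, d: True, p: False}
  {d: True, p: False, n: False}
  {n: True, p: True, d: False}
  {p: True, n: False, d: False}
  {n: True, d: True, p: True}


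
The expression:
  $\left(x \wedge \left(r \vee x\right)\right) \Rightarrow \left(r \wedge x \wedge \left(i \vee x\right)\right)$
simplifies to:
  $r \vee \neg x$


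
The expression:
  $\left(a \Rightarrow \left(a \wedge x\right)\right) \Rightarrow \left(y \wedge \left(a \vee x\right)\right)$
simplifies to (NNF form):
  $\left(a \wedge \neg x\right) \vee \left(x \wedge y\right)$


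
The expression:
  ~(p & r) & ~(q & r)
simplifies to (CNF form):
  (~p | ~r) & (~q | ~r)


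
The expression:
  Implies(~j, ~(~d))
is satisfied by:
  {d: True, j: True}
  {d: True, j: False}
  {j: True, d: False}


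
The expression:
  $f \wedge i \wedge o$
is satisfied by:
  {i: True, f: True, o: True}


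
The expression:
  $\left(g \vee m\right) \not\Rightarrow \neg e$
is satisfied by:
  {m: True, g: True, e: True}
  {m: True, e: True, g: False}
  {g: True, e: True, m: False}


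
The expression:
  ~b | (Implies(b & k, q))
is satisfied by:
  {q: True, k: False, b: False}
  {k: False, b: False, q: False}
  {b: True, q: True, k: False}
  {b: True, k: False, q: False}
  {q: True, k: True, b: False}
  {k: True, q: False, b: False}
  {b: True, k: True, q: True}


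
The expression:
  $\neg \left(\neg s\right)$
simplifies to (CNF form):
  $s$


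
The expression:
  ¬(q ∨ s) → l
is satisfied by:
  {q: True, l: True, s: True}
  {q: True, l: True, s: False}
  {q: True, s: True, l: False}
  {q: True, s: False, l: False}
  {l: True, s: True, q: False}
  {l: True, s: False, q: False}
  {s: True, l: False, q: False}


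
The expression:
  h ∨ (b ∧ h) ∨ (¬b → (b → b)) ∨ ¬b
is always true.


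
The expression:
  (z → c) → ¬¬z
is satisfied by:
  {z: True}


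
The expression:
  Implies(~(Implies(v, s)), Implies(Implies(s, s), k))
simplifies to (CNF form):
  k | s | ~v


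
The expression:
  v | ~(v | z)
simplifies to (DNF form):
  v | ~z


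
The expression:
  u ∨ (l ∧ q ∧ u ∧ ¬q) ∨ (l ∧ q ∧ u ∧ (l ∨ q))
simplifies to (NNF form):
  u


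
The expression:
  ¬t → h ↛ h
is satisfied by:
  {t: True}


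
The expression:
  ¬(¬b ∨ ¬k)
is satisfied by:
  {b: True, k: True}


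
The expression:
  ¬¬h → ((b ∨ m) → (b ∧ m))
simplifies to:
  (b ∧ m) ∨ (¬b ∧ ¬m) ∨ ¬h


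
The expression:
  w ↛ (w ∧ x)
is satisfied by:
  {w: True, x: False}


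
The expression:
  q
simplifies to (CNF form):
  q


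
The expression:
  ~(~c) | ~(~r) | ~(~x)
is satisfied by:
  {r: True, x: True, c: True}
  {r: True, x: True, c: False}
  {r: True, c: True, x: False}
  {r: True, c: False, x: False}
  {x: True, c: True, r: False}
  {x: True, c: False, r: False}
  {c: True, x: False, r: False}


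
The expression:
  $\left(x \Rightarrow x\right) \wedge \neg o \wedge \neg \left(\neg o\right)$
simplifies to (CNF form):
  $\text{False}$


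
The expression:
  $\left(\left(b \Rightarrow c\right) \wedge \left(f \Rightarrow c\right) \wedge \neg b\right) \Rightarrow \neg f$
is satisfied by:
  {b: True, c: False, f: False}
  {c: False, f: False, b: False}
  {f: True, b: True, c: False}
  {f: True, c: False, b: False}
  {b: True, c: True, f: False}
  {c: True, b: False, f: False}
  {f: True, c: True, b: True}


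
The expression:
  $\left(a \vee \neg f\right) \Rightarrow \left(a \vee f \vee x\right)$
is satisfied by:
  {a: True, x: True, f: True}
  {a: True, x: True, f: False}
  {a: True, f: True, x: False}
  {a: True, f: False, x: False}
  {x: True, f: True, a: False}
  {x: True, f: False, a: False}
  {f: True, x: False, a: False}


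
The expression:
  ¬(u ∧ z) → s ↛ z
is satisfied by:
  {s: True, u: True, z: False}
  {s: True, u: False, z: False}
  {z: True, s: True, u: True}
  {z: True, u: True, s: False}


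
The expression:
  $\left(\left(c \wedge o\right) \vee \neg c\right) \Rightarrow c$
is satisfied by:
  {c: True}


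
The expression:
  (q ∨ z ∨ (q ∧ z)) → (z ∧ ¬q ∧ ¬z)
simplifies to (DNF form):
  ¬q ∧ ¬z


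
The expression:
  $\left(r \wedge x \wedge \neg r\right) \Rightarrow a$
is always true.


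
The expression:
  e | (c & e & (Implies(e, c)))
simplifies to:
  e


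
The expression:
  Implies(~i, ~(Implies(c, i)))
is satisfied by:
  {i: True, c: True}
  {i: True, c: False}
  {c: True, i: False}


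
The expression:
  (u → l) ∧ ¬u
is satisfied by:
  {u: False}


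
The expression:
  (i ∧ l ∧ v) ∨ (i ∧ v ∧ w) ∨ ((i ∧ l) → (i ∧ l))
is always true.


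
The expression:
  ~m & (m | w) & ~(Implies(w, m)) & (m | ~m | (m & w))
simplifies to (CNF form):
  w & ~m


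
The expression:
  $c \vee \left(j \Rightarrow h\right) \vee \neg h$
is always true.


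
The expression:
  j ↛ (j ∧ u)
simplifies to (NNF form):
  j ∧ ¬u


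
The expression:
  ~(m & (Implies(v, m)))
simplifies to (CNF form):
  ~m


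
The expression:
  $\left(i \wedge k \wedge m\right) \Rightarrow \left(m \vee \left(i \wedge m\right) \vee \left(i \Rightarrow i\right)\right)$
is always true.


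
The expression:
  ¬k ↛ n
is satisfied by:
  {n: True, k: False}
  {k: False, n: False}
  {k: True, n: True}


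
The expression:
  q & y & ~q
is never true.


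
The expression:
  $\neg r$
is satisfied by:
  {r: False}


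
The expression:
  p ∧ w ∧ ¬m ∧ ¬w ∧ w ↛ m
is never true.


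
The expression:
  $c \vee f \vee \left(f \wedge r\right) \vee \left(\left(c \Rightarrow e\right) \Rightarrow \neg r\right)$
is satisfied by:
  {c: True, f: True, r: False}
  {c: True, f: False, r: False}
  {f: True, c: False, r: False}
  {c: False, f: False, r: False}
  {r: True, c: True, f: True}
  {r: True, c: True, f: False}
  {r: True, f: True, c: False}


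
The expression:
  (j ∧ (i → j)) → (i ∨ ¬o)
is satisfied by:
  {i: True, o: False, j: False}
  {o: False, j: False, i: False}
  {i: True, j: True, o: False}
  {j: True, o: False, i: False}
  {i: True, o: True, j: False}
  {o: True, i: False, j: False}
  {i: True, j: True, o: True}


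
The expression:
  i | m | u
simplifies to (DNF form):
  i | m | u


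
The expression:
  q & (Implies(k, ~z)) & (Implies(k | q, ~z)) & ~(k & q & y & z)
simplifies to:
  q & ~z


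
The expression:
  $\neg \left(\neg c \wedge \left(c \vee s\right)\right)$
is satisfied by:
  {c: True, s: False}
  {s: False, c: False}
  {s: True, c: True}


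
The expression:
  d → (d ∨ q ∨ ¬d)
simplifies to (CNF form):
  True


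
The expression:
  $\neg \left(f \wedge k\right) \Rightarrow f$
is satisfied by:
  {f: True}


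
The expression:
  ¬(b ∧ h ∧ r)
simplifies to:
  ¬b ∨ ¬h ∨ ¬r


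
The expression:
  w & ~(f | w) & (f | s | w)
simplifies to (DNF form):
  False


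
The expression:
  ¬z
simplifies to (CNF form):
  ¬z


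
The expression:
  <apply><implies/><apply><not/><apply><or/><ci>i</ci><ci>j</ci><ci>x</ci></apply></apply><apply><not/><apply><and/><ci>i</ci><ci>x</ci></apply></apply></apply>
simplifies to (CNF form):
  <true/>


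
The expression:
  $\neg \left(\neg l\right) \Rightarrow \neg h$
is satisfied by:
  {l: False, h: False}
  {h: True, l: False}
  {l: True, h: False}


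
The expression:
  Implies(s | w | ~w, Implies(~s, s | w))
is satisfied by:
  {s: True, w: True}
  {s: True, w: False}
  {w: True, s: False}


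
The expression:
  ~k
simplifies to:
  ~k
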